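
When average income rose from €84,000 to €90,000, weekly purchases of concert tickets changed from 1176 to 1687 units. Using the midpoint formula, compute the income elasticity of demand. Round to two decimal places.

ΔQ = 511, ΔI = 6000. Midpoints: Ī = 87,000, Q̄ = 1431.5.
ε_I = (ΔQ/ΔI)(Ī/Q̄) = (511/6000)(87000/1431.5).

5.18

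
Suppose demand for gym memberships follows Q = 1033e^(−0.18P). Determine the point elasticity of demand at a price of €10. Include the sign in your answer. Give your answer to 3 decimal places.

At P = 10, Q = 170.754.
dQ/dP = −0.18·1033e^(−0.18P) = −0.18Q = -30.736.
ε = (dQ/dP)(P/Q) = (-30.736)(10/170.754).
|ε| > 1, so demand is elastic at this price.

-1.800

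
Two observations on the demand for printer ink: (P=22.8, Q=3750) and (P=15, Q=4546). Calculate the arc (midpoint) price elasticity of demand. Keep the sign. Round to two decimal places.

ΔQ = 4546 − 3750 = 796; ΔP = 15 − 22.8 = -7.8.
Midpoints: P̄ = 18.90, Q̄ = 4148.0.
ε = (ΔQ/ΔP)(P̄/Q̄) = (796/-7.8)(18.90/4148.0).

-0.46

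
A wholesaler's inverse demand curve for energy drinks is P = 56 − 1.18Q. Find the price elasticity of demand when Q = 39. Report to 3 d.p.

-0.217

At Q = 39, P = 56 − 1.18(39) = 9.98.
dP/dQ = −1.18, so dQ/dP = 1/(−1.18) = -0.847.
ε = (dQ/dP)(P/Q) = (-0.847)(9.98/39).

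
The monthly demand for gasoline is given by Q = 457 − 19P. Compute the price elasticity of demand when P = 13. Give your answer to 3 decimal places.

At P = 13, Q = 210.
dQ/dP = −19.
ε = (dQ/dP)(P/Q) = (-19)(13/210).
|ε| > 1, so demand is elastic at this price.

-1.176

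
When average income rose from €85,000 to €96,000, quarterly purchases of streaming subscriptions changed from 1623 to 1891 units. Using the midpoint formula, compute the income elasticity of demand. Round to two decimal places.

ΔQ = 268, ΔI = 11000. Midpoints: Ī = 90,500, Q̄ = 1757.0.
ε_I = (ΔQ/ΔI)(Ī/Q̄) = (268/11000)(90500/1757.0).

1.25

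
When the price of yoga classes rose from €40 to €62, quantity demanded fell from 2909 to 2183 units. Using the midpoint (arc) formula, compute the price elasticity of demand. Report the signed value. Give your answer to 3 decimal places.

ΔQ = 2183 − 2909 = -726; ΔP = 62 − 40 = 22.
Midpoints: P̄ = 51.00, Q̄ = 2546.0.
ε = (ΔQ/ΔP)(P̄/Q̄) = (-726/22)(51.00/2546.0).

-0.661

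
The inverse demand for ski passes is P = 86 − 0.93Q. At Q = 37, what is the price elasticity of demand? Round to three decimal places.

At Q = 37, P = 86 − 0.93(37) = 51.59.
dP/dQ = −0.93, so dQ/dP = 1/(−0.93) = -1.075.
ε = (dQ/dP)(P/Q) = (-1.075)(51.59/37).

-1.499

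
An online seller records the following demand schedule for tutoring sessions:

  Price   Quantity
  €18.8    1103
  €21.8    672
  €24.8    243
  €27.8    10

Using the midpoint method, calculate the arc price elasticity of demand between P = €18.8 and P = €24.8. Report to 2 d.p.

At P = 18.8, Q = 1103; at P = 24.8, Q = 243.
ΔQ = -860, ΔP = 6.0. Midpoints: P̄ = 21.80, Q̄ = 673.0.
ε = (ΔQ/ΔP)(P̄/Q̄) = (-860/6.0)(21.80/673.0).

-4.64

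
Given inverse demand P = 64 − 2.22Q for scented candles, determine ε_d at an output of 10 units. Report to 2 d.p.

-1.88

At Q = 10, P = 64 − 2.22(10) = 41.80.
dP/dQ = −2.22, so dQ/dP = 1/(−2.22) = -0.450.
ε = (dQ/dP)(P/Q) = (-0.450)(41.80/10).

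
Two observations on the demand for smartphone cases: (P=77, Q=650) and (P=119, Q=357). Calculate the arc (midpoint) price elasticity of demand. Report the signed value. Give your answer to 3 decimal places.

-1.358

ΔQ = 357 − 650 = -293; ΔP = 119 − 77 = 42.
Midpoints: P̄ = 98.00, Q̄ = 503.5.
ε = (ΔQ/ΔP)(P̄/Q̄) = (-293/42)(98.00/503.5).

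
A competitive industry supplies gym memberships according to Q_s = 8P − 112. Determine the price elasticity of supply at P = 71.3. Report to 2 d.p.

1.24

At P = 71.3, Q_s = 458.40.
dQ_s/dP = 8.
ε_s = (dQ_s/dP)(P/Q_s) = (8)(71.3/458.40).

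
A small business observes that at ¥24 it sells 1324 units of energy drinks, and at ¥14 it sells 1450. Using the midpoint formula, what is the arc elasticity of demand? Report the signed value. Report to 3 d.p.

-0.173

ΔQ = 1450 − 1324 = 126; ΔP = 14 − 24 = -10.
Midpoints: P̄ = 19.00, Q̄ = 1387.0.
ε = (ΔQ/ΔP)(P̄/Q̄) = (126/-10)(19.00/1387.0).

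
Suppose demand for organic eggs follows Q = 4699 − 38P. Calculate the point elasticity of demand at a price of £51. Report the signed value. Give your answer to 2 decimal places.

-0.70

At P = 51, Q = 2761.
dQ/dP = −38.
ε = (dQ/dP)(P/Q) = (-38)(51/2761).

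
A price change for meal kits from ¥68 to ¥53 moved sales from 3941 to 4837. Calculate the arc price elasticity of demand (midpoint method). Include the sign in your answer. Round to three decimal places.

ΔQ = 4837 − 3941 = 896; ΔP = 53 − 68 = -15.
Midpoints: P̄ = 60.50, Q̄ = 4389.0.
ε = (ΔQ/ΔP)(P̄/Q̄) = (896/-15)(60.50/4389.0).

-0.823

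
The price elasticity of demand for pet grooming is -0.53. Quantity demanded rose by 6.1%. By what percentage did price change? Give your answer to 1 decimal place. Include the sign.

%ΔP ≈ %ΔQ / ε = (6.1%)/(-0.53) = -11.51%.

-11.5%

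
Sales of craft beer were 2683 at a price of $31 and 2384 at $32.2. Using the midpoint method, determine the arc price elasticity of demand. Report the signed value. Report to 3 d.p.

-3.108

ΔQ = 2384 − 2683 = -299; ΔP = 32.2 − 31 = 1.2.
Midpoints: P̄ = 31.60, Q̄ = 2533.5.
ε = (ΔQ/ΔP)(P̄/Q̄) = (-299/1.2)(31.60/2533.5).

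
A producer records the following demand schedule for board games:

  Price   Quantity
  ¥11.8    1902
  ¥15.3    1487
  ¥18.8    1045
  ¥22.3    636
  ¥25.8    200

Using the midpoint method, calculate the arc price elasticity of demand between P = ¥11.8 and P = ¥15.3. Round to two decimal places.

At P = 11.8, Q = 1902; at P = 15.3, Q = 1487.
ΔQ = -415, ΔP = 3.5. Midpoints: P̄ = 13.55, Q̄ = 1694.5.
ε = (ΔQ/ΔP)(P̄/Q̄) = (-415/3.5)(13.55/1694.5).

-0.95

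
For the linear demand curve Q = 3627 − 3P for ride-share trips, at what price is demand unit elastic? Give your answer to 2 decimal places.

For linear demand Q = a − bP, ε = −bP/(a − bP). |ε| = 1 when bP = a − bP, i.e. P = a/(2b).
P = 3627/(2·3) = 3627/6 = 604.5000.

604.50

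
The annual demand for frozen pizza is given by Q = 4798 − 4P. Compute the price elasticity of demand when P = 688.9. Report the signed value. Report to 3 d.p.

-1.349

At P = 688.9, Q = 2042.400.
dQ/dP = −4.
ε = (dQ/dP)(P/Q) = (-4)(688.9/2042.400).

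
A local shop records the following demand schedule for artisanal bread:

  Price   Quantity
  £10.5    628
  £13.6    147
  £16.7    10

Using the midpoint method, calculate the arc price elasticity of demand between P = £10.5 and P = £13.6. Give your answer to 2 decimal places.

At P = 10.5, Q = 628; at P = 13.6, Q = 147.
ΔQ = -481, ΔP = 3.1. Midpoints: P̄ = 12.05, Q̄ = 387.5.
ε = (ΔQ/ΔP)(P̄/Q̄) = (-481/3.1)(12.05/387.5).

-4.83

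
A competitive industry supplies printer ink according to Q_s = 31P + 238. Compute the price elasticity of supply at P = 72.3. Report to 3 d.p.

0.904

At P = 72.3, Q_s = 2479.30.
dQ_s/dP = 31.
ε_s = (dQ_s/dP)(P/Q_s) = (31)(72.3/2479.30).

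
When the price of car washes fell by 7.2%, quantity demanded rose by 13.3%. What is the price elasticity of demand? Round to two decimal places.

-1.85

ε = %ΔQ / %ΔP = (13.3)/(-7.2) = -1.847.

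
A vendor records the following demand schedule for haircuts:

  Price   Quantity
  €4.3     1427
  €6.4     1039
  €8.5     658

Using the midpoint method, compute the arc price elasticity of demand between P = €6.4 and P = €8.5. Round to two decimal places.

-1.59

At P = 6.4, Q = 1039; at P = 8.5, Q = 658.
ΔQ = -381, ΔP = 2.1. Midpoints: P̄ = 7.45, Q̄ = 848.5.
ε = (ΔQ/ΔP)(P̄/Q̄) = (-381/2.1)(7.45/848.5).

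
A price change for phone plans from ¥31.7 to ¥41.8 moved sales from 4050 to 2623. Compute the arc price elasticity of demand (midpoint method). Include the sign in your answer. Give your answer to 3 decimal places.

-1.556

ΔQ = 2623 − 4050 = -1427; ΔP = 41.8 − 31.7 = 10.1.
Midpoints: P̄ = 36.75, Q̄ = 3336.5.
ε = (ΔQ/ΔP)(P̄/Q̄) = (-1427/10.1)(36.75/3336.5).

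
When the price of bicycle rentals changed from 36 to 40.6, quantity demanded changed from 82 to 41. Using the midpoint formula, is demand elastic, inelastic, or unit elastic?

Arc ε ≈ -5.551.
|ε| = 5.55 > 1.

elastic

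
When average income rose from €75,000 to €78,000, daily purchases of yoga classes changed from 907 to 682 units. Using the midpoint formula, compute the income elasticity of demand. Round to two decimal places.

-7.22

ΔQ = -225, ΔI = 3000. Midpoints: Ī = 76,500, Q̄ = 794.5.
ε_I = (ΔQ/ΔI)(Ī/Q̄) = (-225/3000)(76500/794.5).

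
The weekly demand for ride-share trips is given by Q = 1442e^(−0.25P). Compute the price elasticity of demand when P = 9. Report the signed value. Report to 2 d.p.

-2.25

At P = 9, Q = 151.986.
dQ/dP = −0.25·1442e^(−0.25P) = −0.25Q = -37.996.
ε = (dQ/dP)(P/Q) = (-37.996)(9/151.986).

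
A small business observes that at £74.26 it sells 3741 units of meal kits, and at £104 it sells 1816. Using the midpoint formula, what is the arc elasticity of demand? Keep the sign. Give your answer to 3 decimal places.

ΔQ = 1816 − 3741 = -1925; ΔP = 104 − 74.26 = 29.74.
Midpoints: P̄ = 89.13, Q̄ = 2778.5.
ε = (ΔQ/ΔP)(P̄/Q̄) = (-1925/29.74)(89.13/2778.5).

-2.076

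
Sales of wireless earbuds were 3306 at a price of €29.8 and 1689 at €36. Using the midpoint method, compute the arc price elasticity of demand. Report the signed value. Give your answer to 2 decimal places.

ΔQ = 1689 − 3306 = -1617; ΔP = 36 − 29.8 = 6.2.
Midpoints: P̄ = 32.90, Q̄ = 2497.5.
ε = (ΔQ/ΔP)(P̄/Q̄) = (-1617/6.2)(32.90/2497.5).

-3.44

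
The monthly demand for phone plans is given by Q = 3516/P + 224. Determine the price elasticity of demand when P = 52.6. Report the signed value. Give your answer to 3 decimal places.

-0.230

At P = 52.6, Q = 290.844.
dQ/dP = −3516/P² = -1.271.
ε = (dQ/dP)(P/Q) = (-1.271)(52.6/290.844).
|ε| < 1, so demand is inelastic at this price.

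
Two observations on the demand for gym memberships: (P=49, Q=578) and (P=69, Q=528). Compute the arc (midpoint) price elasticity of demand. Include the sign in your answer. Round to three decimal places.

ΔQ = 528 − 578 = -50; ΔP = 69 − 49 = 20.
Midpoints: P̄ = 59.00, Q̄ = 553.0.
ε = (ΔQ/ΔP)(P̄/Q̄) = (-50/20)(59.00/553.0).

-0.267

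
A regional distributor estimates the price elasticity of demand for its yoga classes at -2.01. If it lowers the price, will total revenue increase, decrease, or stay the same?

|ε| = 2.01 > 1, so demand is elastic. A price cut therefore raises total revenue.

increase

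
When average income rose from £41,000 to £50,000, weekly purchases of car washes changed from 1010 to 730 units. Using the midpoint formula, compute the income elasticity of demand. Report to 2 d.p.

-1.63

ΔQ = -280, ΔI = 9000. Midpoints: Ī = 45,500, Q̄ = 870.0.
ε_I = (ΔQ/ΔI)(Ī/Q̄) = (-280/9000)(45500/870.0).
ε_I < 0, so the good is inferior.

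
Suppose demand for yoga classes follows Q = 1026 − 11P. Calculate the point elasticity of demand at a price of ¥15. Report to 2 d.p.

-0.19

At P = 15, Q = 861.
dQ/dP = −11.
ε = (dQ/dP)(P/Q) = (-11)(15/861).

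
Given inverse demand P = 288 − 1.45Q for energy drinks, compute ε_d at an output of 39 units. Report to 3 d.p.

At Q = 39, P = 288 − 1.45(39) = 231.45.
dP/dQ = −1.45, so dQ/dP = 1/(−1.45) = -0.690.
ε = (dQ/dP)(P/Q) = (-0.690)(231.45/39).

-4.093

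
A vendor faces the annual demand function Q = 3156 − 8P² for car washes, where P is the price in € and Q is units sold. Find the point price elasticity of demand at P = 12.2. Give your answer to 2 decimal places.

-1.21

At P = 12.2, Q = 1965.280.
dQ/dP = −16P = -195.200.
ε = (dQ/dP)(P/Q) = (-195.200)(12.2/1965.280).
|ε| > 1, so demand is elastic at this price.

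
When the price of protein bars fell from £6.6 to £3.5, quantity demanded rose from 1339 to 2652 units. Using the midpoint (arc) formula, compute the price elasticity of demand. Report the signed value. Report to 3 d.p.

-1.072

ΔQ = 2652 − 1339 = 1313; ΔP = 3.5 − 6.6 = -3.1.
Midpoints: P̄ = 5.05, Q̄ = 1995.5.
ε = (ΔQ/ΔP)(P̄/Q̄) = (1313/-3.1)(5.05/1995.5).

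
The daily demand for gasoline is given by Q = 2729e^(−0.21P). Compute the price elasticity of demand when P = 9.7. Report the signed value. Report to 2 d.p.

-2.04

At P = 9.7, Q = 355.914.
dQ/dP = −0.21·2729e^(−0.21P) = −0.21Q = -74.742.
ε = (dQ/dP)(P/Q) = (-74.742)(9.7/355.914).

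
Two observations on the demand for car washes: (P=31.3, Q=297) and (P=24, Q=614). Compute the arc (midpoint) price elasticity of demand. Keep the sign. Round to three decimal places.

-2.636

ΔQ = 614 − 297 = 317; ΔP = 24 − 31.3 = -7.3.
Midpoints: P̄ = 27.65, Q̄ = 455.5.
ε = (ΔQ/ΔP)(P̄/Q̄) = (317/-7.3)(27.65/455.5).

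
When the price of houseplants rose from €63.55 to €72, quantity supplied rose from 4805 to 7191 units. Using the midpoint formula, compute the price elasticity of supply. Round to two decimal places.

3.19

ΔQ = 7191 − 4805 = 2386; ΔP = 72 − 63.55 = 8.45.
Midpoints: P̄ = 67.78, Q̄ = 5998.0.
ε_s = (ΔQ/ΔP)(P̄/Q̄) = (2386/8.45)(67.78/5998.0).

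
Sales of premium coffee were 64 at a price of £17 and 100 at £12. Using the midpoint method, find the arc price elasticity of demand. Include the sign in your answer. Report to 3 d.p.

ΔQ = 100 − 64 = 36; ΔP = 12 − 17 = -5.
Midpoints: P̄ = 14.50, Q̄ = 82.0.
ε = (ΔQ/ΔP)(P̄/Q̄) = (36/-5)(14.50/82.0).

-1.273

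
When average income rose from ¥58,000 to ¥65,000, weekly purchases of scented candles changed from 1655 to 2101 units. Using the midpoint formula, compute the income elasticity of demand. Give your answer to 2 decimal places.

ΔQ = 446, ΔI = 7000. Midpoints: Ī = 61,500, Q̄ = 1878.0.
ε_I = (ΔQ/ΔI)(Ī/Q̄) = (446/7000)(61500/1878.0).

2.09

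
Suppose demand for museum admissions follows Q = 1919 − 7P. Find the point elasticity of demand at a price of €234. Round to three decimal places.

At P = 234, Q = 281.
dQ/dP = −7.
ε = (dQ/dP)(P/Q) = (-7)(234/281).

-5.829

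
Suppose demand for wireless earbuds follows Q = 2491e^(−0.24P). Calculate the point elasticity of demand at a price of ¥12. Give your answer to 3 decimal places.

At P = 12, Q = 139.832.
dQ/dP = −0.24·2491e^(−0.24P) = −0.24Q = -33.560.
ε = (dQ/dP)(P/Q) = (-33.560)(12/139.832).

-2.880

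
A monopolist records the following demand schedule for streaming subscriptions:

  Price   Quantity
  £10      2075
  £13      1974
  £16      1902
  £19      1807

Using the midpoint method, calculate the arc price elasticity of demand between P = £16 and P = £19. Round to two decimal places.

-0.30

At P = 16, Q = 1902; at P = 19, Q = 1807.
ΔQ = -95, ΔP = 3. Midpoints: P̄ = 17.50, Q̄ = 1854.5.
ε = (ΔQ/ΔP)(P̄/Q̄) = (-95/3)(17.50/1854.5).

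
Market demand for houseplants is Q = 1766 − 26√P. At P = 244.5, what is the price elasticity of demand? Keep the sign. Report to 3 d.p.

-0.150

At P = 244.5, Q = 1359.451.
dQ/dP = −26/(2√P) = -0.831.
ε = (dQ/dP)(P/Q) = (-0.831)(244.5/1359.451).
|ε| < 1, so demand is inelastic at this price.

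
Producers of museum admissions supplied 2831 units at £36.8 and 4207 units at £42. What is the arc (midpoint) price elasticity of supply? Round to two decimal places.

2.96

ΔQ = 4207 − 2831 = 1376; ΔP = 42 − 36.8 = 5.2.
Midpoints: P̄ = 39.40, Q̄ = 3519.0.
ε_s = (ΔQ/ΔP)(P̄/Q̄) = (1376/5.2)(39.40/3519.0).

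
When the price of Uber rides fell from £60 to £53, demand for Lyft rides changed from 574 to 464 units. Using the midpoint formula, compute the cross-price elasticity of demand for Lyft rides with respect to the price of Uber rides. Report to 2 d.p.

ΔQ_x = 464 − 574 = -110; ΔP_y = 53 − 60 = -7.
Midpoints: P̄_y = 56.50, Q̄_x = 519.0.
ε_xy = (ΔQ_x/ΔP_y)(P̄_y/Q̄_x) = (-110/-7)(56.50/519.0).

1.71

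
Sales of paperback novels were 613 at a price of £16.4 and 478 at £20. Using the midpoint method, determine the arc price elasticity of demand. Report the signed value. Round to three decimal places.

-1.251

ΔQ = 478 − 613 = -135; ΔP = 20 − 16.4 = 3.6.
Midpoints: P̄ = 18.20, Q̄ = 545.5.
ε = (ΔQ/ΔP)(P̄/Q̄) = (-135/3.6)(18.20/545.5).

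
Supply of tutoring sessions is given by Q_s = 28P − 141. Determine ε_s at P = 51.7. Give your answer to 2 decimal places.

1.11

At P = 51.7, Q_s = 1306.60.
dQ_s/dP = 28.
ε_s = (dQ_s/dP)(P/Q_s) = (28)(51.7/1306.60).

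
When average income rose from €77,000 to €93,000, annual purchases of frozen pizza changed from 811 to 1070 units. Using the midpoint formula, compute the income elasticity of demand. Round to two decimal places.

1.46

ΔQ = 259, ΔI = 16000. Midpoints: Ī = 85,000, Q̄ = 940.5.
ε_I = (ΔQ/ΔI)(Ī/Q̄) = (259/16000)(85000/940.5).
ε_I > 0, so the good is normal.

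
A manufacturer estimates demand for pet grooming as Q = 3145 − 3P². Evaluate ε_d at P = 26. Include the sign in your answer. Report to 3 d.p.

At P = 26, Q = 1117.
dQ/dP = −6P = -156.
ε = (dQ/dP)(P/Q) = (-156)(26/1117).
|ε| > 1, so demand is elastic at this price.

-3.631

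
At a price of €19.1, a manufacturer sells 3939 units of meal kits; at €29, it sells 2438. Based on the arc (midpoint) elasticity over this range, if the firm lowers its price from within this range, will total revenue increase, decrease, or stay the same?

increase

Arc ε = (-1501/9.9)(24.05/3188.5) ≈ -1.144.
|ε| = 1.14 > 1, so demand is elastic. A price cut therefore raises total revenue.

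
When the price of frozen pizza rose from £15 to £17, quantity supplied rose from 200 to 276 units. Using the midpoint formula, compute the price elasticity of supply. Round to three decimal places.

ΔQ = 276 − 200 = 76; ΔP = 17 − 15 = 2.
Midpoints: P̄ = 16.00, Q̄ = 238.0.
ε_s = (ΔQ/ΔP)(P̄/Q̄) = (76/2)(16.00/238.0).

2.555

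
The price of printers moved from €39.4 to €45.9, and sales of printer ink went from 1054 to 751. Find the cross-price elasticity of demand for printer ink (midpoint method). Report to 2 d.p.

ΔQ_x = 751 − 1054 = -303; ΔP_y = 45.9 − 39.4 = 6.5.
Midpoints: P̄_y = 42.65, Q̄_x = 902.5.
ε_xy = (ΔQ_x/ΔP_y)(P̄_y/Q̄_x) = (-303/6.5)(42.65/902.5).
ε_xy < 0, so the goods are complements.

-2.20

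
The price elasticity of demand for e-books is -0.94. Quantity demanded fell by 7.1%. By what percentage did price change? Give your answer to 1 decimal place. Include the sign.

7.6%

%ΔP ≈ %ΔQ / ε = (-7.1%)/(-0.94) = 7.55%.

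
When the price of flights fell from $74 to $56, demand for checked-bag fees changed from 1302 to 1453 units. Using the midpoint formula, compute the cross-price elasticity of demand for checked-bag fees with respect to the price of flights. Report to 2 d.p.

ΔQ_x = 1453 − 1302 = 151; ΔP_y = 56 − 74 = -18.
Midpoints: P̄_y = 65.00, Q̄_x = 1377.5.
ε_xy = (ΔQ_x/ΔP_y)(P̄_y/Q̄_x) = (151/-18)(65.00/1377.5).

-0.40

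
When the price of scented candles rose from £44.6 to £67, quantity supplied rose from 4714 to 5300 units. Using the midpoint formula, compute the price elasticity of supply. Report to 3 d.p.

0.292

ΔQ = 5300 − 4714 = 586; ΔP = 67 − 44.6 = 22.4.
Midpoints: P̄ = 55.80, Q̄ = 5007.0.
ε_s = (ΔQ/ΔP)(P̄/Q̄) = (586/22.4)(55.80/5007.0).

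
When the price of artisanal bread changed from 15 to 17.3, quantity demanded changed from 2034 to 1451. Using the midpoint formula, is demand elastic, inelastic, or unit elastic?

elastic

Arc ε ≈ -2.349.
|ε| = 2.35 > 1.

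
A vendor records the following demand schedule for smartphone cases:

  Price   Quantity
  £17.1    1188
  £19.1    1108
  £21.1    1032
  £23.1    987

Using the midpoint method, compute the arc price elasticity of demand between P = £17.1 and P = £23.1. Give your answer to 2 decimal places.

-0.62

At P = 17.1, Q = 1188; at P = 23.1, Q = 987.
ΔQ = -201, ΔP = 6.0. Midpoints: P̄ = 20.10, Q̄ = 1087.5.
ε = (ΔQ/ΔP)(P̄/Q̄) = (-201/6.0)(20.10/1087.5).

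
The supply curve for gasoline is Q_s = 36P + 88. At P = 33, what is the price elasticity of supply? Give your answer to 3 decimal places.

At P = 33, Q_s = 1276.
dQ_s/dP = 36.
ε_s = (dQ_s/dP)(P/Q_s) = (36)(33/1276).

0.931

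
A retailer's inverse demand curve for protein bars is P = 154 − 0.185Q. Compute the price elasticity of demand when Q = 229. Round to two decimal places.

-2.64

At Q = 229, P = 154 − 0.185(229) = 111.63.
dP/dQ = −0.185, so dQ/dP = 1/(−0.185) = -5.405.
ε = (dQ/dP)(P/Q) = (-5.405)(111.63/229).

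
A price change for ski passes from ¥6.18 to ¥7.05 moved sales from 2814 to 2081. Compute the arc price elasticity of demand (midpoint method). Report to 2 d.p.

ΔQ = 2081 − 2814 = -733; ΔP = 7.05 − 6.18 = 0.87.
Midpoints: P̄ = 6.62, Q̄ = 2447.5.
ε = (ΔQ/ΔP)(P̄/Q̄) = (-733/0.87)(6.62/2447.5).

-2.28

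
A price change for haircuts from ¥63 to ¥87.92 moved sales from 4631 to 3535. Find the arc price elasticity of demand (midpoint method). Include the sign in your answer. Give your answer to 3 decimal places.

ΔQ = 3535 − 4631 = -1096; ΔP = 87.92 − 63 = 24.92.
Midpoints: P̄ = 75.46, Q̄ = 4083.0.
ε = (ΔQ/ΔP)(P̄/Q̄) = (-1096/24.92)(75.46/4083.0).

-0.813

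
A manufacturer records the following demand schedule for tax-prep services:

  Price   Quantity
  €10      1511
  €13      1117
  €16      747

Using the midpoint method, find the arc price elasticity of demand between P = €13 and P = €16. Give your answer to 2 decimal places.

-1.92

At P = 13, Q = 1117; at P = 16, Q = 747.
ΔQ = -370, ΔP = 3. Midpoints: P̄ = 14.50, Q̄ = 932.0.
ε = (ΔQ/ΔP)(P̄/Q̄) = (-370/3)(14.50/932.0).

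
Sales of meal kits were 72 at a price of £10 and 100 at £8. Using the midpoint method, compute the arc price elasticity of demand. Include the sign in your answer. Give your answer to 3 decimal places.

-1.465

ΔQ = 100 − 72 = 28; ΔP = 8 − 10 = -2.
Midpoints: P̄ = 9.00, Q̄ = 86.0.
ε = (ΔQ/ΔP)(P̄/Q̄) = (28/-2)(9.00/86.0).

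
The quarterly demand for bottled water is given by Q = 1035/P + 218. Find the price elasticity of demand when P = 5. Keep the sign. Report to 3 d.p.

At P = 5, Q = 425.
dQ/dP = −1035/P² = -41.400.
ε = (dQ/dP)(P/Q) = (-41.400)(5/425).
|ε| < 1, so demand is inelastic at this price.

-0.487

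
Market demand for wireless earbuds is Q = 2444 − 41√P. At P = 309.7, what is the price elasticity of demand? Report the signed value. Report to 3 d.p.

-0.209

At P = 309.7, Q = 1722.470.
dQ/dP = −41/(2√P) = -1.165.
ε = (dQ/dP)(P/Q) = (-1.165)(309.7/1722.470).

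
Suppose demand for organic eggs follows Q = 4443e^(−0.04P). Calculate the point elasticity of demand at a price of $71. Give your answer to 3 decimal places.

-2.840

At P = 71, Q = 259.585.
dQ/dP = −0.04·4443e^(−0.04P) = −0.04Q = -10.383.
ε = (dQ/dP)(P/Q) = (-10.383)(71/259.585).
|ε| > 1, so demand is elastic at this price.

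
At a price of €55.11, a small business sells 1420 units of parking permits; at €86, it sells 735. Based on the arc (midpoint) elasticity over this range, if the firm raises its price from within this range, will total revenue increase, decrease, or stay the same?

decrease

Arc ε = (-685/30.89)(70.56/1077.5) ≈ -1.452.
|ε| = 1.45 > 1, so demand is elastic. A price rise therefore reduces total revenue.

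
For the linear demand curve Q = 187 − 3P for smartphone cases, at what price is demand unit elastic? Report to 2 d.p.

For linear demand Q = a − bP, ε = −bP/(a − bP). |ε| = 1 when bP = a − bP, i.e. P = a/(2b).
P = 187/(2·3) = 187/6 = 31.1667.

31.17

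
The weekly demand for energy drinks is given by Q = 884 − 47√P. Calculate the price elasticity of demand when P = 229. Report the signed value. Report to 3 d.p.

At P = 229, Q = 172.761.
dQ/dP = −47/(2√P) = -1.553.
ε = (dQ/dP)(P/Q) = (-1.553)(229/172.761).
|ε| > 1, so demand is elastic at this price.

-2.058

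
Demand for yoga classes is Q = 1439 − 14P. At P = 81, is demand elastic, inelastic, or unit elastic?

Q = 305, dQ/dP = -14.
ε = (dQ/dP)(P/Q) ≈ -3.718.
|ε| = 3.72 > 1.

elastic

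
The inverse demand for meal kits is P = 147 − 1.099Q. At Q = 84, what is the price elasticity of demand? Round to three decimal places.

At Q = 84, P = 147 − 1.099(84) = 54.68.
dP/dQ = −1.099, so dQ/dP = 1/(−1.099) = -0.910.
ε = (dQ/dP)(P/Q) = (-0.910)(54.68/84).

-0.592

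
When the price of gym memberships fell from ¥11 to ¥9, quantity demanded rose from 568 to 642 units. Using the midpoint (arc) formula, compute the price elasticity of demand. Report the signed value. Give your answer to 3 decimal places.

-0.612

ΔQ = 642 − 568 = 74; ΔP = 9 − 11 = -2.
Midpoints: P̄ = 10.00, Q̄ = 605.0.
ε = (ΔQ/ΔP)(P̄/Q̄) = (74/-2)(10.00/605.0).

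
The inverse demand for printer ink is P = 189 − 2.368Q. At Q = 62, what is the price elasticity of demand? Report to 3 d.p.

-0.287

At Q = 62, P = 189 − 2.368(62) = 42.18.
dP/dQ = −2.368, so dQ/dP = 1/(−2.368) = -0.422.
ε = (dQ/dP)(P/Q) = (-0.422)(42.18/62).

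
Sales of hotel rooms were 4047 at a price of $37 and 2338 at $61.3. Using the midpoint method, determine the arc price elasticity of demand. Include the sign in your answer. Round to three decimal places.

ΔQ = 2338 − 4047 = -1709; ΔP = 61.3 − 37 = 24.3.
Midpoints: P̄ = 49.15, Q̄ = 3192.5.
ε = (ΔQ/ΔP)(P̄/Q̄) = (-1709/24.3)(49.15/3192.5).

-1.083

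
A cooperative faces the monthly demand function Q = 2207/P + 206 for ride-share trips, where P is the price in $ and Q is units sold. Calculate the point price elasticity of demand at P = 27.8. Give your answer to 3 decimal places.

-0.278

At P = 27.8, Q = 285.388.
dQ/dP = −2207/P² = -2.856.
ε = (dQ/dP)(P/Q) = (-2.856)(27.8/285.388).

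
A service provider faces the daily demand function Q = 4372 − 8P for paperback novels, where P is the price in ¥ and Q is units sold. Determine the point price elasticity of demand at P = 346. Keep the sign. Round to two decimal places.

-1.73

At P = 346, Q = 1604.
dQ/dP = −8.
ε = (dQ/dP)(P/Q) = (-8)(346/1604).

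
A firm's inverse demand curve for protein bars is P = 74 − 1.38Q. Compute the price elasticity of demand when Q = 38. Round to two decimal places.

-0.41

At Q = 38, P = 74 − 1.38(38) = 21.56.
dP/dQ = −1.38, so dQ/dP = 1/(−1.38) = -0.725.
ε = (dQ/dP)(P/Q) = (-0.725)(21.56/38).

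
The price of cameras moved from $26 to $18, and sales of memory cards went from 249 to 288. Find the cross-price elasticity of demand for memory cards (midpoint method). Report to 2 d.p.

-0.40

ΔQ_x = 288 − 249 = 39; ΔP_y = 18 − 26 = -8.
Midpoints: P̄_y = 22.00, Q̄_x = 268.5.
ε_xy = (ΔQ_x/ΔP_y)(P̄_y/Q̄_x) = (39/-8)(22.00/268.5).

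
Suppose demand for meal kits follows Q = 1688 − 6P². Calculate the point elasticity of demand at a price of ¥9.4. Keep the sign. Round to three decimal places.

-0.916

At P = 9.4, Q = 1157.840.
dQ/dP = −12P = -112.800.
ε = (dQ/dP)(P/Q) = (-112.800)(9.4/1157.840).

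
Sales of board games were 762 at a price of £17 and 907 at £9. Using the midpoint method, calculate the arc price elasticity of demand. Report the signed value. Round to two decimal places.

ΔQ = 907 − 762 = 145; ΔP = 9 − 17 = -8.
Midpoints: P̄ = 13.00, Q̄ = 834.5.
ε = (ΔQ/ΔP)(P̄/Q̄) = (145/-8)(13.00/834.5).

-0.28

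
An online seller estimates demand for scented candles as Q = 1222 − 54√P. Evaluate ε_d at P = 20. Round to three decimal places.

-0.123

At P = 20, Q = 980.505.
dQ/dP = −54/(2√P) = -6.037.
ε = (dQ/dP)(P/Q) = (-6.037)(20/980.505).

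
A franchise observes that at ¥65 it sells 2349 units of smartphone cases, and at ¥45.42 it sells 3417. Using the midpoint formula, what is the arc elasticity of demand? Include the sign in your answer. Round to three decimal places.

-1.045

ΔQ = 3417 − 2349 = 1068; ΔP = 45.42 − 65 = -19.58.
Midpoints: P̄ = 55.21, Q̄ = 2883.0.
ε = (ΔQ/ΔP)(P̄/Q̄) = (1068/-19.58)(55.21/2883.0).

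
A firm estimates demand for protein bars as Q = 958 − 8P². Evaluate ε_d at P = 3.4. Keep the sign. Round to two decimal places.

-0.21

At P = 3.4, Q = 865.520.
dQ/dP = −16P = -54.400.
ε = (dQ/dP)(P/Q) = (-54.400)(3.4/865.520).
|ε| < 1, so demand is inelastic at this price.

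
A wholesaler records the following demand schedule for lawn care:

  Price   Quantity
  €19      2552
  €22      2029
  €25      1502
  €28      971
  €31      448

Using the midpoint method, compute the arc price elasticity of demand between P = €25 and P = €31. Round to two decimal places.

At P = 25, Q = 1502; at P = 31, Q = 448.
ΔQ = -1054, ΔP = 6. Midpoints: P̄ = 28.00, Q̄ = 975.0.
ε = (ΔQ/ΔP)(P̄/Q̄) = (-1054/6)(28.00/975.0).

-5.04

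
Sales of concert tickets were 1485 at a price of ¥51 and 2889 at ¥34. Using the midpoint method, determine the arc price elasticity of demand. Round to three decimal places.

-1.605

ΔQ = 2889 − 1485 = 1404; ΔP = 34 − 51 = -17.
Midpoints: P̄ = 42.50, Q̄ = 2187.0.
ε = (ΔQ/ΔP)(P̄/Q̄) = (1404/-17)(42.50/2187.0).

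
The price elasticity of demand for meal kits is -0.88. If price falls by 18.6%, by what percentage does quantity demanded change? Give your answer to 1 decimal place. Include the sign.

16.4%

%ΔQ ≈ ε × %ΔP = (-0.88)(-18.6%) = 16.37%.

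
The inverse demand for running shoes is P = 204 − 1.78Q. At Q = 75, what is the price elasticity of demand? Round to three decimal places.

-0.528

At Q = 75, P = 204 − 1.78(75) = 70.50.
dP/dQ = −1.78, so dQ/dP = 1/(−1.78) = -0.562.
ε = (dQ/dP)(P/Q) = (-0.562)(70.50/75).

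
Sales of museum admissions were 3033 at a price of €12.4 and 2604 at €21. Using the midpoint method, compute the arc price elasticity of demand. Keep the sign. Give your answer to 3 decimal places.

ΔQ = 2604 − 3033 = -429; ΔP = 21 − 12.4 = 8.6.
Midpoints: P̄ = 16.70, Q̄ = 2818.5.
ε = (ΔQ/ΔP)(P̄/Q̄) = (-429/8.6)(16.70/2818.5).

-0.296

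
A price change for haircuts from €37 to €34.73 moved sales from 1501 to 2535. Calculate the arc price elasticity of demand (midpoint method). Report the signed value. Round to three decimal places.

ΔQ = 2535 − 1501 = 1034; ΔP = 34.73 − 37 = -2.27.
Midpoints: P̄ = 35.86, Q̄ = 2018.0.
ε = (ΔQ/ΔP)(P̄/Q̄) = (1034/-2.27)(35.86/2018.0).

-8.096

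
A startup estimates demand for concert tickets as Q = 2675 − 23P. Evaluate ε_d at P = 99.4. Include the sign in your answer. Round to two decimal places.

At P = 99.4, Q = 388.800.
dQ/dP = −23.
ε = (dQ/dP)(P/Q) = (-23)(99.4/388.800).

-5.88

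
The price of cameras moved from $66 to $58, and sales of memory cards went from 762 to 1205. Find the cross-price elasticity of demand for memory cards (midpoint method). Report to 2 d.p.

-3.49

ΔQ_x = 1205 − 762 = 443; ΔP_y = 58 − 66 = -8.
Midpoints: P̄_y = 62.00, Q̄_x = 983.5.
ε_xy = (ΔQ_x/ΔP_y)(P̄_y/Q̄_x) = (443/-8)(62.00/983.5).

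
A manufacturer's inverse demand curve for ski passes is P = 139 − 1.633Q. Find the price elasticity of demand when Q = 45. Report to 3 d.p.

At Q = 45, P = 139 − 1.633(45) = 65.52.
dP/dQ = −1.633, so dQ/dP = 1/(−1.633) = -0.612.
ε = (dQ/dP)(P/Q) = (-0.612)(65.52/45).

-0.892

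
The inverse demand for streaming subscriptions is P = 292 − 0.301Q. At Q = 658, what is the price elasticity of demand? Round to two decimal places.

At Q = 658, P = 292 − 0.301(658) = 93.94.
dP/dQ = −0.301, so dQ/dP = 1/(−0.301) = -3.322.
ε = (dQ/dP)(P/Q) = (-3.322)(93.94/658).

-0.47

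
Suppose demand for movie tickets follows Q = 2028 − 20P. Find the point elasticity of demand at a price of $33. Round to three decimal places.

At P = 33, Q = 1368.
dQ/dP = −20.
ε = (dQ/dP)(P/Q) = (-20)(33/1368).
|ε| < 1, so demand is inelastic at this price.

-0.482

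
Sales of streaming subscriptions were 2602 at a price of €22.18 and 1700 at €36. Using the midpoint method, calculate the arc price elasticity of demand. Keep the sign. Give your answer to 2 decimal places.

-0.88

ΔQ = 1700 − 2602 = -902; ΔP = 36 − 22.18 = 13.82.
Midpoints: P̄ = 29.09, Q̄ = 2151.0.
ε = (ΔQ/ΔP)(P̄/Q̄) = (-902/13.82)(29.09/2151.0).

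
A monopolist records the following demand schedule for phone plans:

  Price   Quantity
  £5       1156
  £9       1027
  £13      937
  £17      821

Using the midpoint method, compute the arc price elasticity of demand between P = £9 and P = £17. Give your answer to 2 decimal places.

At P = 9, Q = 1027; at P = 17, Q = 821.
ΔQ = -206, ΔP = 8. Midpoints: P̄ = 13.00, Q̄ = 924.0.
ε = (ΔQ/ΔP)(P̄/Q̄) = (-206/8)(13.00/924.0).

-0.36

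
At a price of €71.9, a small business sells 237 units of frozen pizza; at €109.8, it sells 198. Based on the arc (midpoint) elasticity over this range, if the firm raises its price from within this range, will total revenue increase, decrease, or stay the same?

increase

Arc ε = (-39/37.9)(90.85/217.5) ≈ -0.430.
|ε| = 0.43 < 1, so demand is inelastic. A price rise therefore raises total revenue.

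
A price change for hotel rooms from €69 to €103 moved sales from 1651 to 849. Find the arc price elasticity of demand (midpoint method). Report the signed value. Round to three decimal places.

-1.623

ΔQ = 849 − 1651 = -802; ΔP = 103 − 69 = 34.
Midpoints: P̄ = 86.00, Q̄ = 1250.0.
ε = (ΔQ/ΔP)(P̄/Q̄) = (-802/34)(86.00/1250.0).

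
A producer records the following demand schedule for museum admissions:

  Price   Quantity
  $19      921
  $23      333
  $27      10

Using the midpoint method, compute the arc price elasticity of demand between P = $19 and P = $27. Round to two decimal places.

At P = 19, Q = 921; at P = 27, Q = 10.
ΔQ = -911, ΔP = 8. Midpoints: P̄ = 23.00, Q̄ = 465.5.
ε = (ΔQ/ΔP)(P̄/Q̄) = (-911/8)(23.00/465.5).

-5.63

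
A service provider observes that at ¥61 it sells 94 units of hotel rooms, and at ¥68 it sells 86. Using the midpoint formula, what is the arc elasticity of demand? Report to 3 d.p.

-0.819

ΔQ = 86 − 94 = -8; ΔP = 68 − 61 = 7.
Midpoints: P̄ = 64.50, Q̄ = 90.0.
ε = (ΔQ/ΔP)(P̄/Q̄) = (-8/7)(64.50/90.0).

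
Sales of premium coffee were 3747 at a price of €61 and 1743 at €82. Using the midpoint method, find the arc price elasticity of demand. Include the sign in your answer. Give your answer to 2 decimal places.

-2.49

ΔQ = 1743 − 3747 = -2004; ΔP = 82 − 61 = 21.
Midpoints: P̄ = 71.50, Q̄ = 2745.0.
ε = (ΔQ/ΔP)(P̄/Q̄) = (-2004/21)(71.50/2745.0).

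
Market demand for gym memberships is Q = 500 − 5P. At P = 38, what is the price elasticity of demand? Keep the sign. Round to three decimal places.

-0.613

At P = 38, Q = 310.
dQ/dP = −5.
ε = (dQ/dP)(P/Q) = (-5)(38/310).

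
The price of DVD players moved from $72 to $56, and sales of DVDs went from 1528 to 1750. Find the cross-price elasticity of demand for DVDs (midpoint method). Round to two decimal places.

ΔQ_x = 1750 − 1528 = 222; ΔP_y = 56 − 72 = -16.
Midpoints: P̄_y = 64.00, Q̄_x = 1639.0.
ε_xy = (ΔQ_x/ΔP_y)(P̄_y/Q̄_x) = (222/-16)(64.00/1639.0).
ε_xy < 0, so the goods are complements.

-0.54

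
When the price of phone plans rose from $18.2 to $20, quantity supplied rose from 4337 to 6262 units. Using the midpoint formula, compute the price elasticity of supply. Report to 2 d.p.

3.85

ΔQ = 6262 − 4337 = 1925; ΔP = 20 − 18.2 = 1.8.
Midpoints: P̄ = 19.10, Q̄ = 5299.5.
ε_s = (ΔQ/ΔP)(P̄/Q̄) = (1925/1.8)(19.10/5299.5).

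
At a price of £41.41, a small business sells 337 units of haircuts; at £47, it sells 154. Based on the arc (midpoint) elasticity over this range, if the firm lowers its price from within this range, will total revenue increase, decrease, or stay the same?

Arc ε = (-183/5.59)(44.20/245.5) ≈ -5.895.
|ε| = 5.89 > 1, so demand is elastic. A price cut therefore raises total revenue.

increase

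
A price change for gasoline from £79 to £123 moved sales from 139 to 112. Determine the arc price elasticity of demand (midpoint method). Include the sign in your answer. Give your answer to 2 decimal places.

ΔQ = 112 − 139 = -27; ΔP = 123 − 79 = 44.
Midpoints: P̄ = 101.00, Q̄ = 125.5.
ε = (ΔQ/ΔP)(P̄/Q̄) = (-27/44)(101.00/125.5).

-0.49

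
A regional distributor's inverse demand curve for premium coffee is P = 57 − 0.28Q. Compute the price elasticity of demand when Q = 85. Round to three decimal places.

-1.395

At Q = 85, P = 57 − 0.28(85) = 33.20.
dP/dQ = −0.28, so dQ/dP = 1/(−0.28) = -3.571.
ε = (dQ/dP)(P/Q) = (-3.571)(33.20/85).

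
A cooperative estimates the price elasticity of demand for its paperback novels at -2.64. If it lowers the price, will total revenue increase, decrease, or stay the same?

|ε| = 2.64 > 1, so demand is elastic. A price cut therefore raises total revenue.

increase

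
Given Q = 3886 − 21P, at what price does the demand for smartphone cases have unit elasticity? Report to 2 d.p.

For linear demand Q = a − bP, ε = −bP/(a − bP). |ε| = 1 when bP = a − bP, i.e. P = a/(2b).
P = 3886/(2·21) = 3886/42 = 92.5238.

92.52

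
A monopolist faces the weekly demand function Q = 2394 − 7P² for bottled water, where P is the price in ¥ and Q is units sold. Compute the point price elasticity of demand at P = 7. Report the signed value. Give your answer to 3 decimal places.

At P = 7, Q = 2051.
dQ/dP = −14P = -98.
ε = (dQ/dP)(P/Q) = (-98)(7/2051).

-0.334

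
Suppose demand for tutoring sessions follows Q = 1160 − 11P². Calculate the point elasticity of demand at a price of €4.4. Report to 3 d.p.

-0.450

At P = 4.4, Q = 947.040.
dQ/dP = −22P = -96.800.
ε = (dQ/dP)(P/Q) = (-96.800)(4.4/947.040).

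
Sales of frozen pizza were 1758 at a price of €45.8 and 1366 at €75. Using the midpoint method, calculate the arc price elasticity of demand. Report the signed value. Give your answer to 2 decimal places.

ΔQ = 1366 − 1758 = -392; ΔP = 75 − 45.8 = 29.2.
Midpoints: P̄ = 60.40, Q̄ = 1562.0.
ε = (ΔQ/ΔP)(P̄/Q̄) = (-392/29.2)(60.40/1562.0).

-0.52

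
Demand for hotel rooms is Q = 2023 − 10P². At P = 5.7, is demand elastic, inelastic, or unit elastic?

inelastic

Q = 1698.100, dQ/dP = -114.
ε = (dQ/dP)(P/Q) ≈ -0.383.
|ε| = 0.38 < 1.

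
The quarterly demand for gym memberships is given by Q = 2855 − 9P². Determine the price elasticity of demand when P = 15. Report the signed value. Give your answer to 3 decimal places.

At P = 15, Q = 830.
dQ/dP = −18P = -270.
ε = (dQ/dP)(P/Q) = (-270)(15/830).
|ε| > 1, so demand is elastic at this price.

-4.880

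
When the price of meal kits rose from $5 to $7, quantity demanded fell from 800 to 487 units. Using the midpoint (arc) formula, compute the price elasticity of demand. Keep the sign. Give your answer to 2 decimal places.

ΔQ = 487 − 800 = -313; ΔP = 7 − 5 = 2.
Midpoints: P̄ = 6.00, Q̄ = 643.5.
ε = (ΔQ/ΔP)(P̄/Q̄) = (-313/2)(6.00/643.5).

-1.46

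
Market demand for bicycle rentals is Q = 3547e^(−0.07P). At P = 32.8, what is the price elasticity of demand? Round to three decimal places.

At P = 32.8, Q = 357.043.
dQ/dP = −0.07·3547e^(−0.07P) = −0.07Q = -24.993.
ε = (dQ/dP)(P/Q) = (-24.993)(32.8/357.043).

-2.296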